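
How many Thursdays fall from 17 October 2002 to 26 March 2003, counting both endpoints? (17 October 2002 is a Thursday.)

17 October 2002 is a Thursday; the first Thursday on or after it is 17 October 2002.
From 17 October 2002 to 26 March 2003: 14 + 30 + 31 + 31 + 28 + 26 = 160 days (rest of October, November, December, January, February, March).
160 ÷ 7 = 22 full weeks with remainder 6, so 22 more Thursdays after the first → 23.

23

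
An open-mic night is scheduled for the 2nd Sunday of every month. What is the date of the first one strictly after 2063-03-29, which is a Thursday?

2063-04-08

March 2063 starts on a Thursday; its first Sunday is the 4th, so the 2nd Sunday is the 11th — 2063-03-11.
That is not after 2063-03-29, so look at April 2063.
April 2063 starts on a Sunday; its first Sunday is the 1st, so the 2nd Sunday is the 8th — 2063-04-08.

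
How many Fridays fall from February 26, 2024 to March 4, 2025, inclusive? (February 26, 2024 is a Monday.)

February 26, 2024 is a Monday; the first Friday on or after it is March 1, 2024 (4 days later).
From March 1, 2024 to March 4, 2025: 305 + 63 = 368 days (rest of 2024, to March 4, 2025 in 2025).
368 ÷ 7 = 52 full weeks with remainder 4, so 52 more Fridays after the first → 53.

53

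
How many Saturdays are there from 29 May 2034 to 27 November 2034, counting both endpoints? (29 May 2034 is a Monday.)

26

29 May 2034 is a Monday; the first Saturday on or after it is 3 June 2034 (5 days later).
From 3 June 2034 to 27 November 2034: 27 + 31 + 31 + 30 + 31 + 27 = 177 days (rest of June, July, August, September, October, November).
177 ÷ 7 = 25 full weeks with remainder 2, so 25 more Saturdays after the first → 26.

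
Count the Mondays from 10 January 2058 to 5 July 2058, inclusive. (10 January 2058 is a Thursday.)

25

10 January 2058 is a Thursday; the first Monday on or after it is 14 January 2058 (4 days later).
From 14 January 2058 to 5 July 2058: 17 + 28 + 31 + 30 + 31 + 30 + 5 = 172 days (rest of January, February, March, April, May, June, July).
172 ÷ 7 = 24 full weeks with remainder 4, so 24 more Mondays after the first → 25.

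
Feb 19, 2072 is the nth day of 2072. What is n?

Days in months before Feb: 31 = 31.
Plus 19 days into Feb → day 50.

50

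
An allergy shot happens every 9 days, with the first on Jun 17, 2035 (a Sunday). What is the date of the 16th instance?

Oct 30, 2035

The 16th occurrence is 15 intervals after the first: 15 × 9 = 135 days after Jun 17, 2035.
Jun has 30 days — 13 days to the end of Jun leaves 122.
Jul has 31 days (91 left).
Aug has 31 days (60 left).
Sep has 30 days (30 left).
30 days into Oct → Oct 30, 2035.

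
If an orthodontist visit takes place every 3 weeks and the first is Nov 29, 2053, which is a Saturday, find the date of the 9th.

The 9th occurrence is 8 intervals after the first: 8 × 21 = 168 days after Nov 29, 2053.
Nov has 30 days — 1 day to the end of Nov leaves 167.
Dec has 31 days (136 left).
Jan has 31 days (105 left).
Feb has 28 days (77 left).
Mar has 31 days (46 left).
Apr has 30 days (16 left).
16 days into May → May 16, 2054.

May 16, 2054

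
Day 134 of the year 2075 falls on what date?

14 May 2075

January has 31 days (134 − 31 = 103 remain).
February has 28 days (103 − 28 = 75 remain).
March has 31 days (75 − 31 = 44 remain).
April has 30 days (44 − 30 = 14 remain).
14 into May → May 14.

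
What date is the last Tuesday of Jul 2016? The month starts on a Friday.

Jul 2016 begins on a Friday, so the first Tuesday is Jul 5 (4 days later).
Jul 2016 has 31 days. Adding weeks: 5, 12, 19, 26 — the last one ≤ 31 is the 26th.

Jul 26, 2016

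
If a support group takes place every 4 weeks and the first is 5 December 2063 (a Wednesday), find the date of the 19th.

22 April 2065

The 19th occurrence is 18 intervals after the first: 18 × 28 = 504 days after 5 December 2063.
December has 31 days — 26 days to the end of December leaves 478.
2064 has 366 days (112 left).
January has 31 days (81 left).
February has 28 days (53 left).
March has 31 days (22 left).
22 days into April → 22 April 2065.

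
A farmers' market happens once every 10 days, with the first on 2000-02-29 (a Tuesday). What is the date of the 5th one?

The 5th occurrence is 4 intervals after the first: 4 × 10 = 40 days after 2000-02-29.
February has 29 days — 0 days to the end of February leaves 40.
March has 31 days (9 left).
9 days into April → 2000-04-09.

2000-04-09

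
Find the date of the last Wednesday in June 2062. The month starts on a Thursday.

June 28, 2062

June 2062 begins on a Thursday, so the first Wednesday is June 7 (6 days later).
June 2062 has 30 days. Adding weeks: 7, 14, 21, 28 — the last one ≤ 30 is the 28th.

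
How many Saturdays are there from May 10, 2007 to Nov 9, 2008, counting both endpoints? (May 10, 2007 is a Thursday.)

79

May 10, 2007 is a Thursday; the first Saturday on or after it is May 12, 2007 (2 days later).
From May 12, 2007 to Nov 9, 2008: 233 + 314 = 547 days (rest of 2007, to Nov 9, 2008 in 2008).
547 ÷ 7 = 78 full weeks with remainder 1, so 78 more Saturdays after the first → 79.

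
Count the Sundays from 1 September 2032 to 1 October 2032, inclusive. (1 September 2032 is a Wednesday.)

1 September 2032 is a Wednesday; the first Sunday on or after it is 5 September 2032 (4 days later).
From 5 September 2032 to 1 October 2032: 25 + 1 = 26 days (rest of September, October).
26 ÷ 7 = 3 full weeks with remainder 5, so 3 more Sundays after the first → 4.

4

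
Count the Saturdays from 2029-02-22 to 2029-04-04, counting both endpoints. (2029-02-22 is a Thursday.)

6

2029-02-22 is a Thursday; the first Saturday on or after it is 2029-02-24 (2 days later).
From 2029-02-24 to 2029-04-04: 4 + 31 + 4 = 39 days (rest of February, March, April).
39 ÷ 7 = 5 full weeks with remainder 4, so 5 more Saturdays after the first → 6.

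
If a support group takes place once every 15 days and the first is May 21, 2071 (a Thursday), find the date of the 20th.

Mar 1, 2072

The 20th occurrence is 19 intervals after the first: 19 × 15 = 285 days after May 21, 2071.
May has 31 days — 10 days to the end of May leaves 275.
Jun has 30 days (245 left).
Jul has 31 days (214 left).
Aug has 31 days (183 left).
Sep has 30 days (153 left).
Oct has 31 days (122 left).
Nov has 30 days (92 left).
Dec has 31 days (61 left).
Jan has 31 days (30 left).
Feb has 29 days (1 left).
1 day into Mar → Mar 1, 2072.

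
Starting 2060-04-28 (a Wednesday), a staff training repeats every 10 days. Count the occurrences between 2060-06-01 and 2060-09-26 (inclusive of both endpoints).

Occurrences land 10·i days after 2060-04-28 for i = 0, 1, 2, …
2060-06-01 is 34 days after the start; 34 ÷ 10 = 3 remainder 4; since the remainder is 4, round up to i = 4. First occurrence in the window: #5 on 2060-06-07 (4×10 = 40 days in).
2060-09-26 is 151 days after the start; 151 ÷ 10 = 15 remainder 1. Last occurrence in the window: #16 on 2060-09-25.
Occurrences #5 through #16: 12 in total.

12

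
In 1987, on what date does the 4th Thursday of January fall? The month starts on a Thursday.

January 1987 begins on a Thursday, so the first Thursday is January 1.
The 4th Thursday is 3 weeks later: 1 + 21 = 22.

22 January 1987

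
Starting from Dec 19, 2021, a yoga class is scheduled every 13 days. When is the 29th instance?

Dec 18, 2022

The 29th occurrence is 28 intervals after the first: 28 × 13 = 364 days after Dec 19, 2021.
Dec has 31 days — 12 days to the end of Dec leaves 352.
Jan has 31 days (321 left).
Feb has 28 days (293 left).
Mar has 31 days (262 left).
Apr has 30 days (232 left).
May has 31 days (201 left).
Jun has 30 days (171 left).
Jul has 31 days (140 left).
Aug has 31 days (109 left).
Sep has 30 days (79 left).
Oct has 31 days (48 left).
Nov has 30 days (18 left).
18 days into Dec → Dec 18, 2022.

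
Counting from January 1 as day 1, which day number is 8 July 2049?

189

Days in months before July: 31 + 28 + 31 + 30 + 31 + 30 = 181.
Plus 8 days into July → day 189.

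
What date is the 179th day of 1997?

Jan has 31 days (179 − 31 = 148 remain).
Feb has 28 days (148 − 28 = 120 remain).
Mar has 31 days (120 − 31 = 89 remain).
Apr has 30 days (89 − 30 = 59 remain).
May has 31 days (59 − 31 = 28 remain).
28 into Jun → Jun 28.

Jun 28, 1997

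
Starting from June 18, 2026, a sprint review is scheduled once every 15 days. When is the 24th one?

The 24th occurrence is 23 intervals after the first: 23 × 15 = 345 days after June 18, 2026.
June has 30 days — 12 days to the end of June leaves 333.
July has 31 days (302 left).
August has 31 days (271 left).
September has 30 days (241 left).
October has 31 days (210 left).
November has 30 days (180 left).
December has 31 days (149 left).
January has 31 days (118 left).
February has 28 days (90 left).
March has 31 days (59 left).
April has 30 days (29 left).
29 days into May → May 29, 2027.

May 29, 2027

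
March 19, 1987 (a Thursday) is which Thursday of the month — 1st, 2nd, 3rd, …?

Day 19 falls in week ⌈19/7⌉ of the month.
Days 1–7 hold the 1st Thursday, 8–14 the 2nd, 15–21 the 3rd, 22–28 the 4th, 29–31 the 5th.
19 is in the range for the 3rd.

3rd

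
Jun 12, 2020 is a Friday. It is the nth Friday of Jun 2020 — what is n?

Day 12 falls in week ⌈12/7⌉ of the month.
Days 1–7 hold the 1st Friday, 8–14 the 2nd, 15–21 the 3rd, 22–28 the 4th, 29–31 the 5th.
12 is in the range for the 2nd.

2nd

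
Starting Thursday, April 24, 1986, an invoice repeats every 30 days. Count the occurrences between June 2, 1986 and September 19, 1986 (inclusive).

Occurrences land 30·i days after April 24, 1986 for i = 0, 1, 2, …
June 2, 1986 is 39 days after the start; 39 ÷ 30 = 1 remainder 9; since the remainder is 9, round up to i = 2. First occurrence in the window: #3 on June 23, 1986 (2×30 = 60 days in).
September 19, 1986 is 148 days after the start; 148 ÷ 30 = 4 remainder 28. Last occurrence in the window: #5 on August 22, 1986.
Occurrences #3 through #5: 3 in total.

3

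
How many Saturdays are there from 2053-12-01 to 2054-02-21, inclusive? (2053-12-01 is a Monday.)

12

2053-12-01 is a Monday; the first Saturday on or after it is 2053-12-06 (5 days later).
From 2053-12-06 to 2054-02-21: 25 + 31 + 21 = 77 days (rest of December, January, February).
77 ÷ 7 = 11 full weeks with remainder 0, so 11 more Saturdays after the first → 12.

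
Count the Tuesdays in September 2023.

4

2023-09-01 is a Friday; the first Tuesday on or after it is 2023-09-05 (4 days later).
From 2023-09-05 to 2023-09-30 is 30 − 5 = 25 days.
25 ÷ 7 = 3 full weeks with remainder 4, so 3 more Tuesdays after the first → 4.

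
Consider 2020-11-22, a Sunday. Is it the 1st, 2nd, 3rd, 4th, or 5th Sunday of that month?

Day 22 falls in week ⌈22/7⌉ of the month.
Days 1–7 hold the 1st Sunday, 8–14 the 2nd, 15–21 the 3rd, 22–28 the 4th, 29–31 the 5th.
22 is in the range for the 4th.

4th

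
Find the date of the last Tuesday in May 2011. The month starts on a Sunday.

May 31, 2011

May 2011 begins on a Sunday, so the first Tuesday is May 3 (2 days later).
May 2011 has 31 days. Adding weeks: 3, 10, 17, 24, 31 — the last one ≤ 31 is the 31st.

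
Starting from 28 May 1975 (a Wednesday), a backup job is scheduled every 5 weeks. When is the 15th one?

29 September 1976

The 15th occurrence is 14 intervals after the first: 14 × 35 = 490 days after 28 May 1975.
May has 31 days — 3 days to the end of May leaves 487.
From end of May to end of 1975 is 214 days (273 left).
January has 31 days (242 left).
February has 29 days (213 left).
March has 31 days (182 left).
April has 30 days (152 left).
May has 31 days (121 left).
June has 30 days (91 left).
July has 31 days (60 left).
August has 31 days (29 left).
29 days into September → 29 September 1976.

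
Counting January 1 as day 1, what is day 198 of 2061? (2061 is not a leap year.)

17 July 2061

January has 31 days (198 − 31 = 167 remain).
February has 28 days (167 − 28 = 139 remain).
March has 31 days (139 − 31 = 108 remain).
April has 30 days (108 − 30 = 78 remain).
May has 31 days (78 − 31 = 47 remain).
June has 30 days (47 − 30 = 17 remain).
17 into July → July 17.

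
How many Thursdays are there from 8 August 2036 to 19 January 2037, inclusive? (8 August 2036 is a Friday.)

8 August 2036 is a Friday; the first Thursday on or after it is 14 August 2036 (6 days later).
From 14 August 2036 to 19 January 2037: 17 + 30 + 31 + 30 + 31 + 19 = 158 days (rest of August, September, October, November, December, January).
158 ÷ 7 = 22 full weeks with remainder 4, so 22 more Thursdays after the first → 23.

23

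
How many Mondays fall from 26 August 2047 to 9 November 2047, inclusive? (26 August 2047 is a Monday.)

26 August 2047 is a Monday; the first Monday on or after it is 26 August 2047.
From 26 August 2047 to 9 November 2047: 5 + 30 + 31 + 9 = 75 days (rest of August, September, October, November).
75 ÷ 7 = 10 full weeks with remainder 5, so 10 more Mondays after the first → 11.

11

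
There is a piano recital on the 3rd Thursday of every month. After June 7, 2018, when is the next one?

June 2018 starts on a Friday; its first Thursday is the 7th, so the 3rd Thursday is the 21st — June 21, 2018.
June 21, 2018 is after June 7, 2018, so that is the next one.

June 21, 2018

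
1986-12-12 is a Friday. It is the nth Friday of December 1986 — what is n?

Day 12 falls in week ⌈12/7⌉ of the month.
Days 1–7 hold the 1st Friday, 8–14 the 2nd, 15–21 the 3rd, 22–28 the 4th, 29–31 the 5th.
12 is in the range for the 2nd.

2nd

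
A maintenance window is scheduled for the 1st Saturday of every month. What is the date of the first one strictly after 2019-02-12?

February 2019 starts on a Friday, so its 1st Saturday is 2019-02-02 (1 day in).
That is not after 2019-02-12, so look at March 2019.
March 2019 starts on a Friday, so its 1st Saturday is 2019-03-02 (1 day in).

2019-03-02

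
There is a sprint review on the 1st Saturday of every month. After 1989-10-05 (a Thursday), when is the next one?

October 1989 starts on a Sunday, so its 1st Saturday is 1989-10-07 (6 days in).
1989-10-07 is after 1989-10-05, so that is the next one.

1989-10-07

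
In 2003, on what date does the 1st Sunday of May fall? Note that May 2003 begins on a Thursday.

4 May 2003

May 2003 begins on a Thursday, so the first Sunday is May 4 (3 days later).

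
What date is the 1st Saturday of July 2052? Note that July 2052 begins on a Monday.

July 2052 begins on a Monday, so the first Saturday is July 6 (5 days later).

2052-07-06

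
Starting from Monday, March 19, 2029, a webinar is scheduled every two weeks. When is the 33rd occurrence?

June 10, 2030

The 33rd occurrence is 32 intervals after the first: 32 × 14 = 448 days after March 19, 2029.
March has 31 days — 12 days to the end of March leaves 436.
From end of March to end of 2029 is 275 days (161 left).
January has 31 days (130 left).
February has 28 days (102 left).
March has 31 days (71 left).
April has 30 days (41 left).
May has 31 days (10 left).
10 days into June → June 10, 2030.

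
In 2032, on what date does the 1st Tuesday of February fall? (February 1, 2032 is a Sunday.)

February 3, 2032

February 2032 begins on a Sunday, so the first Tuesday is February 3 (2 days later).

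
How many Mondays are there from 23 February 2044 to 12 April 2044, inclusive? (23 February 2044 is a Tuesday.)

7

23 February 2044 is a Tuesday; the first Monday on or after it is 29 February 2044 (6 days later).
From 29 February 2044 to 12 April 2044: 0 + 31 + 12 = 43 days (rest of February, March, April).
43 ÷ 7 = 6 full weeks with remainder 1, so 6 more Mondays after the first → 7.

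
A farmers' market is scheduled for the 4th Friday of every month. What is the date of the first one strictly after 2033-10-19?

2033-10-28

October 2033 starts on a Saturday; its first Friday is the 7th, so the 4th Friday is the 28th — 2033-10-28.
2033-10-28 is after 2033-10-19, so that is the next one.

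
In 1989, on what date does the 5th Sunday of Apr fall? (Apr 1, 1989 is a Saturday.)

Apr 30, 1989

Apr 1989 begins on a Saturday, so the first Sunday is Apr 2 (1 day later).
The 5th Sunday is 4 weeks later: 2 + 28 = 30.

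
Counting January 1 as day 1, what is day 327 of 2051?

Jan has 31 days (327 − 31 = 296 remain).
Feb has 28 days (296 − 28 = 268 remain).
Mar has 31 days (268 − 31 = 237 remain).
Apr has 30 days (237 − 30 = 207 remain).
May has 31 days (207 − 31 = 176 remain).
Jun has 30 days (176 − 30 = 146 remain).
Jul has 31 days (146 − 31 = 115 remain).
Aug has 31 days (115 − 31 = 84 remain).
Sep has 30 days (84 − 30 = 54 remain).
Oct has 31 days (54 − 31 = 23 remain).
23 into Nov → Nov 23.

Nov 23, 2051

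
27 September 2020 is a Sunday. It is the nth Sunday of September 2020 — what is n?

Day 27 falls in week ⌈27/7⌉ of the month.
Days 1–7 hold the 1st Sunday, 8–14 the 2nd, 15–21 the 3rd, 22–28 the 4th, 29–31 the 5th.
27 is in the range for the 4th.

4th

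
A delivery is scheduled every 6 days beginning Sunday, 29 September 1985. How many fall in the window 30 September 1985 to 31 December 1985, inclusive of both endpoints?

Occurrences land 6·i days after 29 September 1985 for i = 0, 1, 2, …
30 September 1985 is 1 day after the start; 1 ÷ 6 = 0 remainder 1; since the remainder is 1, round up to i = 1. First occurrence in the window: #2 on 5 October 1985 (1×6 = 6 days in).
31 December 1985 is 93 days after the start; 93 ÷ 6 = 15 remainder 3. Last occurrence in the window: #16 on 28 December 1985.
Occurrences #2 through #16: 15 in total.

15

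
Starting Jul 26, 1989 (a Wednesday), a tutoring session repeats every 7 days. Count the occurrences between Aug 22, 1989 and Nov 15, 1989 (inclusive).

Occurrences land 7·i days after Jul 26, 1989 for i = 0, 1, 2, …
Aug 22, 1989 is 27 days after the start; 27 ÷ 7 = 3 remainder 6; since the remainder is 6, round up to i = 4. First occurrence in the window: #5 on Aug 23, 1989 (4×7 = 28 days in).
Nov 15, 1989 is 112 days after the start; 112 ÷ 7 = 16 remainder 0. Last occurrence in the window: #17 on Nov 15, 1989.
Occurrences #5 through #17: 13 in total.

13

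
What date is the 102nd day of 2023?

January has 31 days (102 − 31 = 71 remain).
February has 28 days (71 − 28 = 43 remain).
March has 31 days (43 − 31 = 12 remain).
12 into April → April 12.

12 April 2023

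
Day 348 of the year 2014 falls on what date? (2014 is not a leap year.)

January has 31 days (348 − 31 = 317 remain).
February has 28 days (317 − 28 = 289 remain).
March has 31 days (289 − 31 = 258 remain).
April has 30 days (258 − 30 = 228 remain).
May has 31 days (228 − 31 = 197 remain).
June has 30 days (197 − 30 = 167 remain).
July has 31 days (167 − 31 = 136 remain).
August has 31 days (136 − 31 = 105 remain).
September has 30 days (105 − 30 = 75 remain).
October has 31 days (75 − 31 = 44 remain).
November has 30 days (44 − 30 = 14 remain).
14 into December → December 14.

December 14, 2014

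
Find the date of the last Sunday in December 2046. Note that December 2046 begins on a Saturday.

December 2046 begins on a Saturday, so the first Sunday is December 2 (1 day later).
December 2046 has 31 days. Adding weeks: 2, 9, 16, 23, 30 — the last one ≤ 31 is the 30th.

December 30, 2046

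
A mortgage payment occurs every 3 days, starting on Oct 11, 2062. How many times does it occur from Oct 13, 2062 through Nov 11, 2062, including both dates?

10

Occurrences land 3·i days after Oct 11, 2062 for i = 0, 1, 2, …
Oct 13, 2062 is 2 days after the start; 2 ÷ 3 = 0 remainder 2; since the remainder is 2, round up to i = 1. First occurrence in the window: #2 on Oct 14, 2062 (1×3 = 3 days in).
Nov 11, 2062 is 31 days after the start; 31 ÷ 3 = 10 remainder 1. Last occurrence in the window: #11 on Nov 10, 2062.
Occurrences #2 through #11: 10 in total.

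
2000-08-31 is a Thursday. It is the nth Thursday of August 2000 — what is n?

5th

Day 31 falls in week ⌈31/7⌉ of the month.
Days 1–7 hold the 1st Thursday, 8–14 the 2nd, 15–21 the 3rd, 22–28 the 4th, 29–31 the 5th.
31 is in the range for the 5th.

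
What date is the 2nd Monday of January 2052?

The first Monday of January 2052 is January 1.
The 2nd Monday is 1 weeks later: 1 + 7 = 8.

8 January 2052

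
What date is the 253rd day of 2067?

January has 31 days (253 − 31 = 222 remain).
February has 28 days (222 − 28 = 194 remain).
March has 31 days (194 − 31 = 163 remain).
April has 30 days (163 − 30 = 133 remain).
May has 31 days (133 − 31 = 102 remain).
June has 30 days (102 − 30 = 72 remain).
July has 31 days (72 − 31 = 41 remain).
August has 31 days (41 − 31 = 10 remain).
10 into September → September 10.

2067-09-10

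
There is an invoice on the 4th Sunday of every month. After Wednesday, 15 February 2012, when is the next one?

February 2012 starts on a Wednesday; its first Sunday is the 5th, so the 4th Sunday is the 26th — 26 February 2012.
26 February 2012 is after 15 February 2012, so that is the next one.

26 February 2012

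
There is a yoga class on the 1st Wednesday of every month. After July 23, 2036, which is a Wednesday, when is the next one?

August 6, 2036

July 2036 starts on a Tuesday, so its 1st Wednesday is July 2, 2036 (1 day in).
That is not after July 23, 2036, so look at August 2036.
August 2036 starts on a Friday, so its 1st Wednesday is August 6, 2036 (5 days in).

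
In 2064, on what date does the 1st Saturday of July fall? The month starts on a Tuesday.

July 2064 begins on a Tuesday, so the first Saturday is July 5 (4 days later).

July 5, 2064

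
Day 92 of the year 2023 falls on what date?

January has 31 days (92 − 31 = 61 remain).
February has 28 days (61 − 28 = 33 remain).
March has 31 days (33 − 31 = 2 remain).
2 into April → April 2.

2 April 2023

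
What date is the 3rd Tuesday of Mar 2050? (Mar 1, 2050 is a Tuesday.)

Mar 2050 begins on a Tuesday, so the first Tuesday is Mar 1.
The 3rd Tuesday is 2 weeks later: 1 + 14 = 15.

Mar 15, 2050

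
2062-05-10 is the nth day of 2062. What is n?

130

Days in months before May: 31 + 28 + 31 + 30 = 120.
Plus 10 days into May → day 130.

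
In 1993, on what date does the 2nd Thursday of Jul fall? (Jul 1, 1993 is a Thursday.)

Jul 1993 begins on a Thursday, so the first Thursday is Jul 1.
The 2nd Thursday is 1 weeks later: 1 + 7 = 8.

Jul 8, 1993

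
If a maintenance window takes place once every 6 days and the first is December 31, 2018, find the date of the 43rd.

September 9, 2019

The 43rd occurrence is 42 intervals after the first: 42 × 6 = 252 days after December 31, 2018.
December has 31 days — 0 days to the end of December leaves 252.
January has 31 days (221 left).
February has 28 days (193 left).
March has 31 days (162 left).
April has 30 days (132 left).
May has 31 days (101 left).
June has 30 days (71 left).
July has 31 days (40 left).
August has 31 days (9 left).
9 days into September → September 9, 2019.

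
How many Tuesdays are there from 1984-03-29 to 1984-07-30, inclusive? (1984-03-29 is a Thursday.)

1984-03-29 is a Thursday; the first Tuesday on or after it is 1984-04-03 (5 days later).
From 1984-04-03 to 1984-07-30: 27 + 31 + 30 + 30 = 118 days (rest of April, May, June, July).
118 ÷ 7 = 16 full weeks with remainder 6, so 16 more Tuesdays after the first → 17.

17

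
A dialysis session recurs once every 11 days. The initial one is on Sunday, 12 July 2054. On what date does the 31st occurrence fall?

The 31st occurrence is 30 intervals after the first: 30 × 11 = 330 days after 12 July 2054.
July has 31 days — 19 days to the end of July leaves 311.
August has 31 days (280 left).
September has 30 days (250 left).
October has 31 days (219 left).
November has 30 days (189 left).
December has 31 days (158 left).
January has 31 days (127 left).
February has 28 days (99 left).
March has 31 days (68 left).
April has 30 days (38 left).
May has 31 days (7 left).
7 days into June → 7 June 2055.

7 June 2055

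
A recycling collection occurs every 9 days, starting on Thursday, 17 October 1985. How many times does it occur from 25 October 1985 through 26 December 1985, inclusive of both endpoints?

7

Occurrences land 9·i days after 17 October 1985 for i = 0, 1, 2, …
25 October 1985 is 8 days after the start; 8 ÷ 9 = 0 remainder 8; since the remainder is 8, round up to i = 1. First occurrence in the window: #2 on 26 October 1985 (1×9 = 9 days in).
26 December 1985 is 70 days after the start; 70 ÷ 9 = 7 remainder 7. Last occurrence in the window: #8 on 19 December 1985.
Occurrences #2 through #8: 7 in total.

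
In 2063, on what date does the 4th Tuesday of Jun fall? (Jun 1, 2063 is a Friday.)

Jun 26, 2063

Jun 2063 begins on a Friday, so the first Tuesday is Jun 5 (4 days later).
The 4th Tuesday is 3 weeks later: 5 + 21 = 26.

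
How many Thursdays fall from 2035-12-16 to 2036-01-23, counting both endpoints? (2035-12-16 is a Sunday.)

2035-12-16 is a Sunday; the first Thursday on or after it is 2035-12-20 (4 days later).
From 2035-12-20 to 2036-01-23: 11 + 23 = 34 days (rest of December, January).
34 ÷ 7 = 4 full weeks with remainder 6, so 4 more Thursdays after the first → 5.

5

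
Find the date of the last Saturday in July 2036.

July 2036 begins on a Tuesday, so the first Saturday is July 5 (4 days later).
July 2036 has 31 days. Adding weeks: 5, 12, 19, 26 — the last one ≤ 31 is the 26th.

26 July 2036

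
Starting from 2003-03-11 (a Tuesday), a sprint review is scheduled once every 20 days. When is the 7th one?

2003-07-09

The 7th occurrence is 6 intervals after the first: 6 × 20 = 120 days after 2003-03-11.
March has 31 days — 20 days to the end of March leaves 100.
April has 30 days (70 left).
May has 31 days (39 left).
June has 30 days (9 left).
9 days into July → 2003-07-09.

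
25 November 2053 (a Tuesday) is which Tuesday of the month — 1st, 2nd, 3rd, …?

Day 25 falls in week ⌈25/7⌉ of the month.
Days 1–7 hold the 1st Tuesday, 8–14 the 2nd, 15–21 the 3rd, 22–28 the 4th, 29–31 the 5th.
25 is in the range for the 4th.

4th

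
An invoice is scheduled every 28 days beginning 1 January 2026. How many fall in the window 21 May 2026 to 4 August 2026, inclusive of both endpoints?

3

Occurrences land 28·i days after 1 January 2026 for i = 0, 1, 2, …
21 May 2026 is 140 days after the start; 140 ÷ 28 = 5 remainder 0. First occurrence in the window: #6 on 21 May 2026 (5×28 = 140 days in).
4 August 2026 is 215 days after the start; 215 ÷ 28 = 7 remainder 19. Last occurrence in the window: #8 on 16 July 2026.
Occurrences #6 through #8: 3 in total.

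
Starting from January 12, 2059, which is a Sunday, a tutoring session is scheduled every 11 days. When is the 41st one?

The 41st occurrence is 40 intervals after the first: 40 × 11 = 440 days after January 12, 2059.
January has 31 days — 19 days to the end of January leaves 421.
From end of January to end of 2059 is 334 days (87 left).
January has 31 days (56 left).
February has 29 days (27 left).
27 days into March → March 27, 2060.

March 27, 2060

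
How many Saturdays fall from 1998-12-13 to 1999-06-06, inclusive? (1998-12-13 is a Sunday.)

1998-12-13 is a Sunday; the first Saturday on or after it is 1998-12-19 (6 days later).
From 1998-12-19 to 1999-06-06: 12 + 31 + 28 + 31 + 30 + 31 + 6 = 169 days (rest of December, January, February, March, April, May, June).
169 ÷ 7 = 24 full weeks with remainder 1, so 24 more Saturdays after the first → 25.

25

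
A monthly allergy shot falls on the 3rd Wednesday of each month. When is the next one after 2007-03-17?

March 2007 starts on a Thursday; its first Wednesday is the 7th, so the 3rd Wednesday is the 21st — 2007-03-21.
2007-03-21 is after 2007-03-17, so that is the next one.

2007-03-21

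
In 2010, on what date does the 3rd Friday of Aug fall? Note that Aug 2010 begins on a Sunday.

Aug 2010 begins on a Sunday, so the first Friday is Aug 6 (5 days later).
The 3rd Friday is 2 weeks later: 6 + 14 = 20.

Aug 20, 2010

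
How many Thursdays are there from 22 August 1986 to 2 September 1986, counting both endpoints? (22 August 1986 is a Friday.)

1

22 August 1986 is a Friday; the first Thursday on or after it is 28 August 1986 (6 days later).
From 28 August 1986 to 2 September 1986: 3 + 2 = 5 days (rest of August, September).
5 ÷ 7 = 0 full weeks with remainder 5, so 0 more Thursdays after the first → 1.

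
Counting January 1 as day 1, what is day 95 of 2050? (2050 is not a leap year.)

January has 31 days (95 − 31 = 64 remain).
February has 28 days (64 − 28 = 36 remain).
March has 31 days (36 − 31 = 5 remain).
5 into April → April 5.

April 5, 2050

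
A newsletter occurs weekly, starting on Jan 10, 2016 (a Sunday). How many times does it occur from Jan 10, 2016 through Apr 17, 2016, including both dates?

Occurrences land 7·i days after Jan 10, 2016 for i = 0, 1, 2, …
The window opens on the start date, so the first occurrence inside is #1 on Jan 10, 2016.
Apr 17, 2016 is 98 days after the start; 98 ÷ 7 = 14 remainder 0. Last occurrence in the window: #15 on Apr 17, 2016.
Occurrences #1 through #15: 15 in total.

15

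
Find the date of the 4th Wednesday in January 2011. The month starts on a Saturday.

26 January 2011

January 2011 begins on a Saturday, so the first Wednesday is January 5 (4 days later).
The 4th Wednesday is 3 weeks later: 5 + 21 = 26.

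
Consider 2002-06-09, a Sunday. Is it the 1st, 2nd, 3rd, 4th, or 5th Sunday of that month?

2nd

Day 9 falls in week ⌈9/7⌉ of the month.
Days 1–7 hold the 1st Sunday, 8–14 the 2nd, 15–21 the 3rd, 22–28 the 4th, 29–31 the 5th.
9 is in the range for the 2nd.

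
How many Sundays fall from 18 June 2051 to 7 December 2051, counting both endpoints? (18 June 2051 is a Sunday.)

25

18 June 2051 is a Sunday; the first Sunday on or after it is 18 June 2051.
From 18 June 2051 to 7 December 2051: 12 + 31 + 31 + 30 + 31 + 30 + 7 = 172 days (rest of June, July, August, September, October, November, December).
172 ÷ 7 = 24 full weeks with remainder 4, so 24 more Sundays after the first → 25.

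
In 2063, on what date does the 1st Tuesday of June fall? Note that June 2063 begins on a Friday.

June 5, 2063

June 2063 begins on a Friday, so the first Tuesday is June 5 (4 days later).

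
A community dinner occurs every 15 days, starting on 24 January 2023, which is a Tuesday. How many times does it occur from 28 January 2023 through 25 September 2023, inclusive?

Occurrences land 15·i days after 24 January 2023 for i = 0, 1, 2, …
28 January 2023 is 4 days after the start; 4 ÷ 15 = 0 remainder 4; since the remainder is 4, round up to i = 1. First occurrence in the window: #2 on 8 February 2023 (1×15 = 15 days in).
25 September 2023 is 244 days after the start; 244 ÷ 15 = 16 remainder 4. Last occurrence in the window: #17 on 21 September 2023.
Occurrences #2 through #17: 16 in total.

16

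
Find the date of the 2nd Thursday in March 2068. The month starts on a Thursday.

March 2068 begins on a Thursday, so the first Thursday is March 1.
The 2nd Thursday is 1 weeks later: 1 + 7 = 8.

March 8, 2068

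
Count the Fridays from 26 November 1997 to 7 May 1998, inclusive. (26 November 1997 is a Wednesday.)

26 November 1997 is a Wednesday; the first Friday on or after it is 28 November 1997 (2 days later).
From 28 November 1997 to 7 May 1998: 2 + 31 + 31 + 28 + 31 + 30 + 7 = 160 days (rest of November, December, January, February, March, April, May).
160 ÷ 7 = 22 full weeks with remainder 6, so 22 more Fridays after the first → 23.

23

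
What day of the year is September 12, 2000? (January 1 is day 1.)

256

Days in months before September: 31 + 29 + 31 + 30 + 31 + 30 + 31 + 31 = 244.
Plus 12 days into September → day 256.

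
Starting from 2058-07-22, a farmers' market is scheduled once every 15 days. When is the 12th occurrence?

2059-01-03

The 12th occurrence is 11 intervals after the first: 11 × 15 = 165 days after 2058-07-22.
July has 31 days — 9 days to the end of July leaves 156.
August has 31 days (125 left).
September has 30 days (95 left).
October has 31 days (64 left).
November has 30 days (34 left).
December has 31 days (3 left).
3 days into January → 2059-01-03.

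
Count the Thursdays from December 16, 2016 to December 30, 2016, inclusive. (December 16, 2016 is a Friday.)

2

December 16, 2016 is a Friday; the first Thursday on or after it is December 22, 2016 (6 days later).
From December 22, 2016 to December 30, 2016 is 30 − 22 = 8 days.
8 ÷ 7 = 1 full weeks with remainder 1, so 1 more Thursdays after the first → 2.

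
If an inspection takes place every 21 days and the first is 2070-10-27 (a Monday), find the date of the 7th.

The 7th occurrence is 6 intervals after the first: 6 × 21 = 126 days after 2070-10-27.
October has 31 days — 4 days to the end of October leaves 122.
November has 30 days (92 left).
December has 31 days (61 left).
January has 31 days (30 left).
February has 28 days (2 left).
2 days into March → 2071-03-02.

2071-03-02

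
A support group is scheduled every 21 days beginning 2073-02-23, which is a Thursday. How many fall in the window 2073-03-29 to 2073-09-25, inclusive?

Occurrences land 21·i days after 2073-02-23 for i = 0, 1, 2, …
2073-03-29 is 34 days after the start; 34 ÷ 21 = 1 remainder 13; since the remainder is 13, round up to i = 2. First occurrence in the window: #3 on 2073-04-06 (2×21 = 42 days in).
2073-09-25 is 214 days after the start; 214 ÷ 21 = 10 remainder 4. Last occurrence in the window: #11 on 2073-09-21.
Occurrences #3 through #11: 9 in total.

9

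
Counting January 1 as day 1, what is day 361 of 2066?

January has 31 days (361 − 31 = 330 remain).
February has 28 days (330 − 28 = 302 remain).
March has 31 days (302 − 31 = 271 remain).
April has 30 days (271 − 30 = 241 remain).
May has 31 days (241 − 31 = 210 remain).
June has 30 days (210 − 30 = 180 remain).
July has 31 days (180 − 31 = 149 remain).
August has 31 days (149 − 31 = 118 remain).
September has 30 days (118 − 30 = 88 remain).
October has 31 days (88 − 31 = 57 remain).
November has 30 days (57 − 30 = 27 remain).
27 into December → December 27.

December 27, 2066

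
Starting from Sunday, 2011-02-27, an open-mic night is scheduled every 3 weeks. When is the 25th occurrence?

2012-07-15

The 25th occurrence is 24 intervals after the first: 24 × 21 = 504 days after 2011-02-27.
February has 28 days — 1 day to the end of February leaves 503.
From end of February to end of 2011 is 306 days (197 left).
January has 31 days (166 left).
February has 29 days (137 left).
March has 31 days (106 left).
April has 30 days (76 left).
May has 31 days (45 left).
June has 30 days (15 left).
15 days into July → 2012-07-15.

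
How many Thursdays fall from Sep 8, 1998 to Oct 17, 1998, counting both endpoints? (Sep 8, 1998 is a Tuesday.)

Sep 8, 1998 is a Tuesday; the first Thursday on or after it is Sep 10, 1998 (2 days later).
From Sep 10, 1998 to Oct 17, 1998: 20 + 17 = 37 days (rest of Sep, Oct).
37 ÷ 7 = 5 full weeks with remainder 2, so 5 more Thursdays after the first → 6.

6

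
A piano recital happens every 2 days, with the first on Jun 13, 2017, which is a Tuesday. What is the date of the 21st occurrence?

The 21st occurrence is 20 intervals after the first: 20 × 2 = 40 days after Jun 13, 2017.
Jun has 30 days — 17 days to the end of Jun leaves 23.
23 days into Jul → Jul 23, 2017.

Jul 23, 2017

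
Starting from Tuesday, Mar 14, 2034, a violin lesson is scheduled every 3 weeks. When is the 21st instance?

The 21st occurrence is 20 intervals after the first: 20 × 21 = 420 days after Mar 14, 2034.
Mar has 31 days — 17 days to the end of Mar leaves 403.
From end of Mar to end of 2034 is 275 days (128 left).
Jan has 31 days (97 left).
Feb has 28 days (69 left).
Mar has 31 days (38 left).
Apr has 30 days (8 left).
8 days into May → May 8, 2035.

May 8, 2035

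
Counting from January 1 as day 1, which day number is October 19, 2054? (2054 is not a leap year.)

292

Days in months before October: 31 + 28 + 31 + 30 + 31 + 30 + 31 + 31 + 30 = 273.
Plus 19 days into October → day 292.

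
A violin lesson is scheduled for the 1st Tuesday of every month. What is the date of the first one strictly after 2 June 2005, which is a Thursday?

June 2005 starts on a Wednesday, so its 1st Tuesday is 7 June 2005 (6 days in).
7 June 2005 is after 2 June 2005, so that is the next one.

7 June 2005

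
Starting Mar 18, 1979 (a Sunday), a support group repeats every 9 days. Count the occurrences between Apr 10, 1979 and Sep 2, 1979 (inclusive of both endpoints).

Occurrences land 9·i days after Mar 18, 1979 for i = 0, 1, 2, …
Apr 10, 1979 is 23 days after the start; 23 ÷ 9 = 2 remainder 5; since the remainder is 5, round up to i = 3. First occurrence in the window: #4 on Apr 14, 1979 (3×9 = 27 days in).
Sep 2, 1979 is 168 days after the start; 168 ÷ 9 = 18 remainder 6. Last occurrence in the window: #19 on Aug 27, 1979.
Occurrences #4 through #19: 16 in total.

16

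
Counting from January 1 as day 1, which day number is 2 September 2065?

245

Days in months before September: 31 + 28 + 31 + 30 + 31 + 30 + 31 + 31 = 243.
Plus 2 days into September → day 245.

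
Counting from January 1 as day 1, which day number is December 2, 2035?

336

Days in months before December: 31 + 28 + 31 + 30 + 31 + 30 + 31 + 31 + 30 + 31 + 30 = 334.
Plus 2 days into December → day 336.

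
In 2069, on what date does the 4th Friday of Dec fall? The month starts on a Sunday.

Dec 27, 2069

Dec 2069 begins on a Sunday, so the first Friday is Dec 6 (5 days later).
The 4th Friday is 3 weeks later: 6 + 21 = 27.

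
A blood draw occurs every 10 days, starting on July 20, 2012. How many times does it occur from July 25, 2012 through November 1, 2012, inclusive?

Occurrences land 10·i days after July 20, 2012 for i = 0, 1, 2, …
July 25, 2012 is 5 days after the start; 5 ÷ 10 = 0 remainder 5; since the remainder is 5, round up to i = 1. First occurrence in the window: #2 on July 30, 2012 (1×10 = 10 days in).
November 1, 2012 is 104 days after the start; 104 ÷ 10 = 10 remainder 4. Last occurrence in the window: #11 on October 28, 2012.
Occurrences #2 through #11: 10 in total.

10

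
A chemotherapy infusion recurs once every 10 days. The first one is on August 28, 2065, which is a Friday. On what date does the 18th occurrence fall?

The 18th occurrence is 17 intervals after the first: 17 × 10 = 170 days after August 28, 2065.
August has 31 days — 3 days to the end of August leaves 167.
September has 30 days (137 left).
October has 31 days (106 left).
November has 30 days (76 left).
December has 31 days (45 left).
January has 31 days (14 left).
14 days into February → February 14, 2066.

February 14, 2066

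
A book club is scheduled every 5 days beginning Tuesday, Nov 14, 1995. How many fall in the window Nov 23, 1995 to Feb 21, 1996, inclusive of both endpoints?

18

Occurrences land 5·i days after Nov 14, 1995 for i = 0, 1, 2, …
Nov 23, 1995 is 9 days after the start; 9 ÷ 5 = 1 remainder 4; since the remainder is 4, round up to i = 2. First occurrence in the window: #3 on Nov 24, 1995 (2×5 = 10 days in).
Feb 21, 1996 is 99 days after the start; 99 ÷ 5 = 19 remainder 4. Last occurrence in the window: #20 on Feb 17, 1996.
Occurrences #3 through #20: 18 in total.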